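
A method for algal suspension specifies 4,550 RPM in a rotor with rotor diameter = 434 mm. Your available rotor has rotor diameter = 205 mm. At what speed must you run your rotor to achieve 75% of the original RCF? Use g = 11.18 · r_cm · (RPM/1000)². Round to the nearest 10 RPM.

Original rotor: r = 434 mm / 2 = 217 mm = 21.7 cm
RCF = 11.18 × r × (N/1000)²
RCF_original = 11.18 × 21.7 × (4.55)² = 11.18 × 21.7 × 20.7025 ≈ 5,022.6 × g
Target RCF = 0.75 × 5,022.6 ≈ 3,767 × g
Your rotor: r = 205 mm / 2 = 102.5 mm = 10.25 cm
3,767 = 11.18 × 10.25 × (N/1000)²
(N/1000)² = 3,767 / 114.595 = 32.87229
N = 1000 × √32.87229 ≈ 5,733.4

≈ 5730 RPM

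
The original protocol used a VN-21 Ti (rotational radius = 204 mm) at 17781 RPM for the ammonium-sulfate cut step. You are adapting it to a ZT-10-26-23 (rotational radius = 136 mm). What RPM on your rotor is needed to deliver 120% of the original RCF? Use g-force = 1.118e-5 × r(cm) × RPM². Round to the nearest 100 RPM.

Original rotor: r = 204 mm = 20.4 cm
RCF_original = 1.118 × 10⁻⁵ × 20.4 × (17781)² = 1.118 × 10⁻⁵ × 20.4 × 316,163,961 ≈ 72,108.1 × g
Target RCF = 1.2 × 72,108.1 ≈ 86,529.7 × g
Your rotor: r = 136 mm = 13.6 cm
86,529.7 = 1.118 × 10⁻⁵ × 13.6 × N²
N² = 86,529.7 / (15.2048 × 10⁻⁵) = 569,094,628
N ≈ √569,094,628 ≈ 23,855.7

23900 RPM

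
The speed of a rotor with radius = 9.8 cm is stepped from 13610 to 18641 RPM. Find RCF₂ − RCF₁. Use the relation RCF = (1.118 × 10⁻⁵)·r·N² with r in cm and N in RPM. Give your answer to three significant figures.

RCF₁ = 1.118 × 10⁻⁵ × 9.8 × (13610)² = 1.118 × 10⁻⁵ × 9.8 × 185,232,100 ≈ 20,294.8 × g
RCF₂ = 1.118 × 10⁻⁵ × 9.8 × (18641)² = 1.118 × 10⁻⁵ × 9.8 × 347,486,881 ≈ 38,072.1 × g
Increase = 38,072.1 − 20,294.8 = 17,777.3

17800 × g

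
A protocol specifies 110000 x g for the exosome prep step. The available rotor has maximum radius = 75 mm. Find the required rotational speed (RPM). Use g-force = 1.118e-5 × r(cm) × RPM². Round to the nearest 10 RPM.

r = 75 mm = 7.5 cm
110,000 = 1.118 × 10⁻⁵ × 7.5 × N²
N² = 110,000 / (8.385 × 10⁻⁵) = 1,311,866,428
N ≈ √1,311,866,428 ≈ 36,219.7

36220 RPM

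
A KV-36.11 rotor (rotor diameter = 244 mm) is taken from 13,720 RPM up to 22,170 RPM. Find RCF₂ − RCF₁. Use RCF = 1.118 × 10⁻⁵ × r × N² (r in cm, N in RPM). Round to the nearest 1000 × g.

41000 g

r = 244 mm / 2 = 122 mm = 12.2 cm
RCF₁ = 1.118 × 10⁻⁵ × 12.2 × (13720)² = 1.118 × 10⁻⁵ × 12.2 × 188,238,400 ≈ 25,675 × g
RCF₂ = 1.118 × 10⁻⁵ × 12.2 × (22170)² = 1.118 × 10⁻⁵ × 12.2 × 491,508,900 ≈ 67,039.8 × g
Increase = 67,039.8 − 25,675 = 41,364.8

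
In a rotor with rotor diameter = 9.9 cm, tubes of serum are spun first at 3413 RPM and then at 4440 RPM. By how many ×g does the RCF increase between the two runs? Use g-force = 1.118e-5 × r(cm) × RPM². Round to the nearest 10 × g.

≈ 450 ×g

r = 9.9 / 2 = 4.95 cm
RCF₁ = 1.118 × 10⁻⁵ × 4.95 × (3413)² = 1.118 × 10⁻⁵ × 4.95 × 11,648,569 ≈ 644.6 × g
RCF₂ = 1.118 × 10⁻⁵ × 4.95 × (4440)² = 1.118 × 10⁻⁵ × 4.95 × 19,713,600 ≈ 1,091 × g
Increase = 1,091 − 644.6 = 446.4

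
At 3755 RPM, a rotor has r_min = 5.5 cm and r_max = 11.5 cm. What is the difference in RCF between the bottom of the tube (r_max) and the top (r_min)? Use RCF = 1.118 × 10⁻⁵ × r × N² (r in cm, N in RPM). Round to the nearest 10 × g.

ΔRCF ≈ 950 × g

ΔRCF = 1.118 × 10⁻⁵ × (r_max − r_min) × N² = 1.118 × 10⁻⁵ × 6.0 × 14,100,025 ≈ 945.8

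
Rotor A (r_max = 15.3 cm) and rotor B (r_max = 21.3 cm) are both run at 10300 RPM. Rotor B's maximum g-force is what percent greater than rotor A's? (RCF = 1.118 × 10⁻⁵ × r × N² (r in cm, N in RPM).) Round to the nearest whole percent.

39%

At equal RPM, RCF scales linearly with r: ratio = 21.3 / 15.3 = 1.3922.
So rotor B delivers 39.2% more g-force.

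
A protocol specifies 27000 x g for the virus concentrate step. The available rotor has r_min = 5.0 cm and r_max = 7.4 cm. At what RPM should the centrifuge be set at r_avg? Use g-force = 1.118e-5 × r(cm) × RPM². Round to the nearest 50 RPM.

N ≈ 19750 RPM

r_avg = (5.0 + 7.4) / 2 = 6.2 cm
27,000 = 1.118 × 10⁻⁵ × 6.2 × N²
N² = 27,000 / (6.9316 × 10⁻⁵) = 389,520,457
N ≈ √389,520,457 ≈ 19,736.3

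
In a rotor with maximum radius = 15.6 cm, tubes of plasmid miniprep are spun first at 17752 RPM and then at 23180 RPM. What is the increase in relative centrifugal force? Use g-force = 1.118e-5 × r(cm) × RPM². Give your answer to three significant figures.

RCF₁ = 1.118 × 10⁻⁵ × 15.6 × (17752)² = 1.118 × 10⁻⁵ × 15.6 × 315,133,504 ≈ 54,961.8 × g
RCF₂ = 1.118 × 10⁻⁵ × 15.6 × (23180)² = 1.118 × 10⁻⁵ × 15.6 × 537,312,400 ≈ 93,711.6 × g
Increase = 93,711.6 − 54,961.8 = 38,749.8

38700 g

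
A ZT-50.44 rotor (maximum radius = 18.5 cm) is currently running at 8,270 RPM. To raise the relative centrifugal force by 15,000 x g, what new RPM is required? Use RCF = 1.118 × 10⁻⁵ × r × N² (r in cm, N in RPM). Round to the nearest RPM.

11871 RPM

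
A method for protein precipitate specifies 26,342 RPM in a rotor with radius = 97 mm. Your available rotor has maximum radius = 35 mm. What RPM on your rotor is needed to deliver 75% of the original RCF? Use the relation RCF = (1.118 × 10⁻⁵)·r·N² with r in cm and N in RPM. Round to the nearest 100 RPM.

38000 RPM

Original rotor: r = 97 mm = 9.7 cm
RCF_original = 1.118 × 10⁻⁵ × 9.7 × (26342)² = 1.118 × 10⁻⁵ × 9.7 × 693,900,964 ≈ 75,250.8 × g
Target RCF = 0.75 × 75,250.8 ≈ 56,438.1 × g
Your rotor: r = 35 mm = 3.5 cm
56,438.1 = 1.118 × 10⁻⁵ × 3.5 × N²
N² = 56,438.1 / (3.913 × 10⁻⁵) = 1,442,323,026
N ≈ √1,442,323,026 ≈ 37,977.9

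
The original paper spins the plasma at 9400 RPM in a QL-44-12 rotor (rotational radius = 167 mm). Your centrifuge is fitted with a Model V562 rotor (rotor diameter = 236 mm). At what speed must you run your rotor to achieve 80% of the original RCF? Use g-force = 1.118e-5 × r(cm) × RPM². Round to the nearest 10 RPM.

Original rotor: r = 167 mm = 16.7 cm
RCF_original = 1.118 × 10⁻⁵ × 16.7 × (9400)² = 1.118 × 10⁻⁵ × 16.7 × 88,360,000 ≈ 16,497.3 × g
Target RCF = 0.8 × 16,497.3 ≈ 13,197.8 × g
Your rotor: r = 236 mm / 2 = 118 mm = 11.8 cm
13,197.8 = 1.118 × 10⁻⁵ × 11.8 × N²
N² = 13,197.8 / (13.1924 × 10⁻⁵) = 100,040,933
N ≈ √100,040,933 ≈ 10,002.0

≈ 10000 RPM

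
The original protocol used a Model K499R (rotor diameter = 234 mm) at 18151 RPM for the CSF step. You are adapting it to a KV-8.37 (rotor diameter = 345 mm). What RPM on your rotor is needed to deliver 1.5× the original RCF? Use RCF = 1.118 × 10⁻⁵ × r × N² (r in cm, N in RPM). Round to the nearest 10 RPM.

≈ 18310 RPM

Original rotor: r = 234 mm / 2 = 117 mm = 11.7 cm
RCF = 1.118 × 10⁻⁵ × r × N²
RCF_original = 1.118 × 10⁻⁵ × 11.7 × (18151)² = 1.118 × 10⁻⁵ × 11.7 × 329,458,801 ≈ 43,095.2 × g
Target RCF = 1.5 × 43,095.2 ≈ 64,642.8 × g
Your rotor: r = 345 mm / 2 = 172.5 mm = 17.25 cm
64,642.8 = 1.118 × 10⁻⁵ × 17.25 × N²
N² = 64,642.8 / (19.2855 × 10⁻⁵) = 335,188,613
N ≈ √335,188,613 ≈ 18,308.2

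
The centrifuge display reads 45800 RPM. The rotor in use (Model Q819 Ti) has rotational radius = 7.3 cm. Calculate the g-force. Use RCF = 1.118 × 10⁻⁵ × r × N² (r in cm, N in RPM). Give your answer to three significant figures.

171000 x g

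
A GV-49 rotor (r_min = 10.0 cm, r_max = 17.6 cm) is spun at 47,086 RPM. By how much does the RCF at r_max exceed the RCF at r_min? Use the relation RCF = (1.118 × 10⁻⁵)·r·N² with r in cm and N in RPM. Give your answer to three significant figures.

ΔRCF = 1.118 × 10⁻⁵ × (r_max − r_min) × N² = 1.118 × 10⁻⁵ × 7.6 × 2,217,091,396 ≈ 188,381.8

≈ 188000 x g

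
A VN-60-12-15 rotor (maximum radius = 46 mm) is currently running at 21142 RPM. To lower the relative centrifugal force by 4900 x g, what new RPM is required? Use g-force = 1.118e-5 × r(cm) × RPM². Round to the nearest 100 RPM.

r = 46 mm = 4.6 cm
Current RCF = 1.118 × 10⁻⁵ × 4.6 × (21142)² = 1.118 × 10⁻⁵ × 4.6 × 446,984,164 ≈ 22,987.5 × g
Target RCF = 22,987.5 − 4,900 = 18,087.5 × g
N² = 18,087.5 / (5.1428 × 10⁻⁵) = 351,705,297
N ≈ √351,705,297 ≈ 18,753.8

18800 RPM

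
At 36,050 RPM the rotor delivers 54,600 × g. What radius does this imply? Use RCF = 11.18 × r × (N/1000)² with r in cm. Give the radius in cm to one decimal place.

3.8 cm

54600 = 11.18 × r × (36.05)²
r = 54600 / (11.18 × 1299.6025) = 54600 / 14529.56 ≈ 3.758 cm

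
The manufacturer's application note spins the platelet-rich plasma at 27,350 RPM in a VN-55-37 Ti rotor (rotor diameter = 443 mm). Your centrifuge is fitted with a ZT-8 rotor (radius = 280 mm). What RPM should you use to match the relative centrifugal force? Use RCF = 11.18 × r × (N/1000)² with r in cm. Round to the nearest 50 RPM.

≈ 24350 RPM

Original rotor: r = 443 mm / 2 = 221.5 mm = 22.15 cm
RCF_original = 11.18 × 22.15 × (27.35)² = 11.18 × 22.15 × 748.0225 ≈ 185,238 × g
Your rotor: r = 280 mm = 28.0 cm
185,238 = 11.18 × 28 × (N/1000)²
(N/1000)² = 185,238 / 313.04 = 591.7391
N = 1000 × √591.7391 ≈ 24,325.7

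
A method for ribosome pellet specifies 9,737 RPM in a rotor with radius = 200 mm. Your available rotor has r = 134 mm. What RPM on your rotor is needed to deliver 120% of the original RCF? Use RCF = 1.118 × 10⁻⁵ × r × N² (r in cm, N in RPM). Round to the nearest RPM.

≈ 13031 RPM

Original rotor: r = 200 mm = 20.0 cm
RCF = 1.118 × 10⁻⁵ × r × N²
RCF_original = 1.118 × 10⁻⁵ × 20 × (9737)² = 1.118 × 10⁻⁵ × 20 × 94,809,169 ≈ 21,199.3 × g
Target RCF = 1.2 × 21,199.3 ≈ 25,439.2 × g
Your rotor: r = 134 mm = 13.4 cm
25,439.2 = 1.118 × 10⁻⁵ × 13.4 × N²
N² = 25,439.2 / (14.9812 × 10⁻⁵) = 169,807,492
N ≈ √169,807,492 ≈ 13,031.0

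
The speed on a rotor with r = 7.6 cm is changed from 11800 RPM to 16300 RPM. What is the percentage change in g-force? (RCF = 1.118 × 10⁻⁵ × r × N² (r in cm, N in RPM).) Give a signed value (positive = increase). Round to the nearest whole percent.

+91%

RCF ∝ N², so the ratio is (16300/11800)² = (1.381356)² = 1.9081.
Change = 1.9081 − 1 = +0.9081 → +90.8%.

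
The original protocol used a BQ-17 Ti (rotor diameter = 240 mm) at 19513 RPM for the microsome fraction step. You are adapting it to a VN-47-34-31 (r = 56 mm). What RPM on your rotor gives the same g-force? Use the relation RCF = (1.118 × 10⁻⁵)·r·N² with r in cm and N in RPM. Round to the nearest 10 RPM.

28560 RPM

Original rotor: r = 240 mm / 2 = 120 mm = 12 cm
RCF_original = 1.118 × 10⁻⁵ × 12 × (19513)² = 1.118 × 10⁻⁵ × 12 × 380,757,169 ≈ 51,082.4 × g
Your rotor: r = 56 mm = 5.6 cm
51,082.4 = 1.118 × 10⁻⁵ × 5.6 × N²
N² = 51,082.4 / (6.2608 × 10⁻⁵) = 815,908,510
N ≈ √815,908,510 ≈ 28,564.1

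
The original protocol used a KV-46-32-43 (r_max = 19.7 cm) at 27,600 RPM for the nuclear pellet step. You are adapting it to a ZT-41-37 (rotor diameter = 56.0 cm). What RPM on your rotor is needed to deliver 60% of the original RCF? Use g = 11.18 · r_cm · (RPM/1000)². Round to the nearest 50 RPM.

RCF_original = 11.18 × 19.7 × (27.6)² = 11.18 × 19.7 × 761.76 ≈ 167,774.6 × g
Target RCF = 0.6 × 167,774.6 ≈ 100,664.8 × g
Your rotor: r = 56.0 / 2 = 28 cm
100,664.8 = 11.18 × 28 × (N/1000)²
(N/1000)² = 100,664.8 / 313.04 = 321.5717
N = 1000 × √321.5717 ≈ 17,932.4

≈ 17950 RPM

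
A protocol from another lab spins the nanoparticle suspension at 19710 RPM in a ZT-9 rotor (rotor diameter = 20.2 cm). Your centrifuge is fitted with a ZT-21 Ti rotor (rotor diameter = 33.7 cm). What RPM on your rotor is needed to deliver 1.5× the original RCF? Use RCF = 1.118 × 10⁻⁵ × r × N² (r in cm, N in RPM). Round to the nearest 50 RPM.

Original rotor: r = 20.2 / 2 = 10.1 cm
RCF_original = 1.118 × 10⁻⁵ × 10.1 × (19710)² = 1.118 × 10⁻⁵ × 10.1 × 388,484,100 ≈ 43,866.8 × g
Target RCF = 1.5 × 43,866.8 ≈ 65,800.2 × g
Your rotor: r = 33.7 / 2 = 16.85 cm
65,800.2 = 1.118 × 10⁻⁵ × 16.85 × N²
N² = 65,800.2 / (18.8383 × 10⁻⁵) = 349,289,479
N ≈ √349,289,479 ≈ 18,689.3

18700 RPM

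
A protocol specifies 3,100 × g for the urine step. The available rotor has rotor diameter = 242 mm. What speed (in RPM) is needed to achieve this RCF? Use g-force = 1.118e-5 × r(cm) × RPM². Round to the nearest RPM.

r = 242 mm / 2 = 121 mm = 12.1 cm
3,100 = 1.118 × 10⁻⁵ × 12.1 × N²
N² = 3,100 / (13.5278 × 10⁻⁵) = 22,915,773
N ≈ √22,915,773 ≈ 4,787.0

4787 RPM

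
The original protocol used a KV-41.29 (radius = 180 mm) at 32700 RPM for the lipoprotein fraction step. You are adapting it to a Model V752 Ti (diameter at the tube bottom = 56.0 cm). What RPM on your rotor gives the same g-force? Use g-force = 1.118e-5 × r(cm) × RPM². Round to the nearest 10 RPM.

Original rotor: r = 180 mm = 18.0 cm
RCF_original = 1.118 × 10⁻⁵ × 18 × (32700)² = 1.118 × 10⁻⁵ × 18 × 1,069,290,000 ≈ 215,183.9 × g
Your rotor: r = 56.0 / 2 = 28 cm
215,183.9 = 1.118 × 10⁻⁵ × 28 × N²
N² = 215,183.9 / (31.304 × 10⁻⁵) = 687,400,652
N ≈ √687,400,652 ≈ 26,218.3

≈ 26220 RPM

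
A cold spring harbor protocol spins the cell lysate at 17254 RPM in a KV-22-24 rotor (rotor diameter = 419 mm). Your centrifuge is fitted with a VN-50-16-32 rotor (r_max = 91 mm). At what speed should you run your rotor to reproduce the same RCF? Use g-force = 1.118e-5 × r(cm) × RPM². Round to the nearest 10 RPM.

Original rotor: r = 419 mm / 2 = 209.5 mm = 20.95 cm
RCF = 1.118 × 10⁻⁵ × r × N²
RCF_original = 1.118 × 10⁻⁵ × 20.95 × (17254)² = 1.118 × 10⁻⁵ × 20.95 × 297,700,516 ≈ 69,727.7 × g
Your rotor: r = 91 mm = 9.1 cm
69,727.7 = 1.118 × 10⁻⁵ × 9.1 × N²
N² = 69,727.7 / (10.1738 × 10⁻⁵) = 685,365,350
N ≈ √685,365,350 ≈ 26,179.5

26180 RPM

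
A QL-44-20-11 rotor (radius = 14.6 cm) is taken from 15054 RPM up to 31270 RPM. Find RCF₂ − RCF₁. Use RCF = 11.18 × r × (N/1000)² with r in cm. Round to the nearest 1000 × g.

≈ 123000 ×g

RCF₁ = 11.18 × 14.6 × (15.054)² = 11.18 × 14.6 × 226.622916 ≈ 36,991.2 × g
RCF₂ = 11.18 × 14.6 × (31.27)² = 11.18 × 14.6 × 977.8129 ≈ 159,606.4 × g
Increase = 159,606.4 − 36,991.2 = 122,615.2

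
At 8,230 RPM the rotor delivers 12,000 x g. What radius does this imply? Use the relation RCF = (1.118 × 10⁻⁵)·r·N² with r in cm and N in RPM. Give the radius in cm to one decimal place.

r ≈ 15.8 cm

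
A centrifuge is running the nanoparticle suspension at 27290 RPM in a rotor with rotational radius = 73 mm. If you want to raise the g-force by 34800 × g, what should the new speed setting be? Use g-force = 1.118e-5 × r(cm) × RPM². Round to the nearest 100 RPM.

N₂ ≈ 34200 RPM

r = 73 mm = 7.3 cm
Current RCF = 1.118 × 10⁻⁵ × 7.3 × (27290)² = 1.118 × 10⁻⁵ × 7.3 × 744,744,100 ≈ 60,781.5 × g
Target RCF = 60,781.5 + 34,800 = 95,581.5 × g
N² = 95,581.5 / (8.1614 × 10⁻⁵) = 1,171,140,981
N ≈ √1,171,140,981 ≈ 34,221.9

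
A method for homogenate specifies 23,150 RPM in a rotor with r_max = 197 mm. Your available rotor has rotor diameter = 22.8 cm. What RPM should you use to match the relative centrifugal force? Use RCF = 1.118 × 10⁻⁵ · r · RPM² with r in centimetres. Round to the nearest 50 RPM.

30450 RPM

Original rotor: r = 197 mm = 19.7 cm
RCF_original = 1.118 × 10⁻⁵ × 19.7 × (23150)² = 1.118 × 10⁻⁵ × 19.7 × 535,922,500 ≈ 118,034.8 × g
Your rotor: r = 22.8 / 2 = 11.4 cm
118,034.8 = 1.118 × 10⁻⁵ × 11.4 × N²
N² = 118,034.8 / (12.7452 × 10⁻⁵) = 926,111,791
N ≈ √926,111,791 ≈ 30,432.1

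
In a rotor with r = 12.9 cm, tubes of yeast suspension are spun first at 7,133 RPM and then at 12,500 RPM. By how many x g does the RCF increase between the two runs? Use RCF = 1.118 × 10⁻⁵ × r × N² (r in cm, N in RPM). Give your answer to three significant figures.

≈ 15200 x g

RCF₁ = 1.118 × 10⁻⁵ × 12.9 × (7133)² = 1.118 × 10⁻⁵ × 12.9 × 50,879,689 ≈ 7,338 × g
RCF₂ = 1.118 × 10⁻⁵ × 12.9 × (12500)² = 1.118 × 10⁻⁵ × 12.9 × 156,250,000 ≈ 22,534.7 × g
Increase = 22,534.7 − 7,338 = 15,196.7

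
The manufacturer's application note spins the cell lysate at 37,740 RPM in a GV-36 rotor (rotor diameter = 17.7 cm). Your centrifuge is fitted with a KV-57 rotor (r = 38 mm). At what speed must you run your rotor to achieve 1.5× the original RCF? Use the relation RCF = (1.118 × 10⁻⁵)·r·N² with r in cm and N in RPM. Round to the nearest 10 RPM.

70540 RPM

Original rotor: r = 17.7 / 2 = 8.85 cm
RCF_original = 1.118 × 10⁻⁵ × 8.85 × (37740)² = 1.118 × 10⁻⁵ × 8.85 × 1,424,307,600 ≈ 140,925.3 × g
Target RCF = 1.5 × 140,925.3 ≈ 211,387.9 × g
Your rotor: r = 38 mm = 3.8 cm
211,387.9 = 1.118 × 10⁻⁵ × 3.8 × N²
N² = 211,387.9 / (4.2484 × 10⁻⁵) = 4,975,706,148
N ≈ √4,975,706,148 ≈ 70,538.7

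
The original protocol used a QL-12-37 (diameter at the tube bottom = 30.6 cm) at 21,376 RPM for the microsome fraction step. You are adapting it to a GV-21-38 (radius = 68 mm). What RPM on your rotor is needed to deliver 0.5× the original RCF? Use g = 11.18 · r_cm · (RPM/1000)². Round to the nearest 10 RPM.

Original rotor: r = 30.6 / 2 = 15.3 cm
RCF_original = 11.18 × 15.3 × (21.376)² = 11.18 × 15.3 × 456.933376 ≈ 78,160.3 × g
Target RCF = 0.5 × 78,160.3 ≈ 39,080.2 × g
Your rotor: r = 68 mm = 6.8 cm
39,080.2 = 11.18 × 6.8 × (N/1000)²
(N/1000)² = 39,080.2 / 76.024 = 514.0508
N = 1000 × √514.0508 ≈ 22,672.7

≈ 22670 RPM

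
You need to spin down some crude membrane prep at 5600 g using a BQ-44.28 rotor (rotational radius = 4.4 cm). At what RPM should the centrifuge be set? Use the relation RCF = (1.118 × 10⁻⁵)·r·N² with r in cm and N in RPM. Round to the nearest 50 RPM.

5,600 = 1.118 × 10⁻⁵ × 4.4 × N²
N² = 5,600 / (4.9192 × 10⁻⁵) = 113,839,649
N ≈ √113,839,649 ≈ 10,669.6

10650 RPM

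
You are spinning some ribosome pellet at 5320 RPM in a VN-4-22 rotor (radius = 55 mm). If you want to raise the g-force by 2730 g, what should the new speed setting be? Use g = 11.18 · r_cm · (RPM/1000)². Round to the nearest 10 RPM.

r = 55 mm = 5.5 cm
Current RCF = 11.18 × 5.5 × (5.32)² = 11.18 × 5.5 × 28.3024 ≈ 1,740.3 × g
Target RCF = 1,740.3 + 2,730 = 4,470.3 × g
(N/1000)² = 4,470.3 / 61.49 = 72.69963
N = 1000 × √72.69963 ≈ 8,526.4

8530 RPM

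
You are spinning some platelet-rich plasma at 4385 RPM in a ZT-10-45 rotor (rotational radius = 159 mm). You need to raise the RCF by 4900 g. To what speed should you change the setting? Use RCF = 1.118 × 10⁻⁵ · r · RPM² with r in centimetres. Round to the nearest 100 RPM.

6800 RPM

r = 159 mm = 15.9 cm
Current RCF = 1.118 × 10⁻⁵ × 15.9 × (4385)² = 1.118 × 10⁻⁵ × 15.9 × 19,228,225 ≈ 3,418 × g
Target RCF = 3,418 + 4,900 = 8,318 × g
N² = 8,318 / (17.7762 × 10⁻⁵) = 46,792,903
N ≈ √46,792,903 ≈ 6,840.5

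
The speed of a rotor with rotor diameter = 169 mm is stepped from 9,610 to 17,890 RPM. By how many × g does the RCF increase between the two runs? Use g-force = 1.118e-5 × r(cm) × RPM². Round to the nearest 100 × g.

r = 169 mm / 2 = 84.5 mm = 8.45 cm
RCF₁ = 1.118 × 10⁻⁵ × 8.45 × (9610)² = 1.118 × 10⁻⁵ × 8.45 × 92,352,100 ≈ 8,724.6 × g
RCF₂ = 1.118 × 10⁻⁵ × 8.45 × (17890)² = 1.118 × 10⁻⁵ × 8.45 × 320,052,100 ≈ 30,235.6 × g
Increase = 30,235.6 − 8,724.6 = 21,511

21500 × g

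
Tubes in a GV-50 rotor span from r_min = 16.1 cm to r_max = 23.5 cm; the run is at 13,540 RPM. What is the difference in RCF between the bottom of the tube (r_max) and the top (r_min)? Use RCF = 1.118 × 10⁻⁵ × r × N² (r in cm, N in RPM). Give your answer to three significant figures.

ΔRCF = 1.118 × 10⁻⁵ × (r_max − r_min) × N² = 1.118 × 10⁻⁵ × 7.4 × 183,331,600 ≈ 15,167.4

≈ 15200 g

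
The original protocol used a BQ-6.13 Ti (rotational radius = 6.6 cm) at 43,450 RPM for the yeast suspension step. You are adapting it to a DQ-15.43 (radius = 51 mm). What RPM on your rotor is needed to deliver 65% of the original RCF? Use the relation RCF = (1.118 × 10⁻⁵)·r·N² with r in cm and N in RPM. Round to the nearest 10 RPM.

39850 RPM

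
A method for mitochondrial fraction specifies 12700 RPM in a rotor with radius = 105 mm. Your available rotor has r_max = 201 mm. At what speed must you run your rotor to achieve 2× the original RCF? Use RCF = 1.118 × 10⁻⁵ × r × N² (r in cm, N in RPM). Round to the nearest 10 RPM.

Original rotor: r = 105 mm = 10.5 cm
RCF = 1.118 × 10⁻⁵ × r × N²
RCF_original = 1.118 × 10⁻⁵ × 10.5 × (12700)² = 1.118 × 10⁻⁵ × 10.5 × 161,290,000 ≈ 18,933.8 × g
Target RCF = 2 × 18,933.8 ≈ 37,867.6 × g
Your rotor: r = 201 mm = 20.1 cm
37,867.6 = 1.118 × 10⁻⁵ × 20.1 × N²
N² = 37,867.6 / (22.4718 × 10⁻⁵) = 168,511,646
N ≈ √168,511,646 ≈ 12,981.2

≈ 12980 RPM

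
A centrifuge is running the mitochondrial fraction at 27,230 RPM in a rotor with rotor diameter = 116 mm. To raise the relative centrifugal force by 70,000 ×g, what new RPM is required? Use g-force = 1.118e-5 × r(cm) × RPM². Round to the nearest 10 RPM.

42670 RPM

r = 116 mm / 2 = 58 mm = 5.8 cm
Current RCF = 1.118 × 10⁻⁵ × 5.8 × (27230)² = 1.118 × 10⁻⁵ × 5.8 × 741,472,900 ≈ 48,080.1 × g
Target RCF = 48,080.1 + 70,000 = 118,080.1 × g
N² = 118,080.1 / (6.4844 × 10⁻⁵) = 1,820,987,293
N ≈ √1,820,987,293 ≈ 42,673.0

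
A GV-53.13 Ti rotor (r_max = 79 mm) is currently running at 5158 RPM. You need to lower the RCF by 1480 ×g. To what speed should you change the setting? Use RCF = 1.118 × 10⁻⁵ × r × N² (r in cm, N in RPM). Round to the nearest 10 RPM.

≈ 3140 RPM

r = 79 mm = 7.9 cm
Current RCF = 1.118 × 10⁻⁵ × 7.9 × (5158)² = 1.118 × 10⁻⁵ × 7.9 × 26,604,964 ≈ 2,349.8 × g
Target RCF = 2,349.8 − 1,480 = 869.8 × g
N² = 869.8 / (8.8322 × 10⁻⁵) = 9,848,056
N ≈ √9,848,056 ≈ 3,138.2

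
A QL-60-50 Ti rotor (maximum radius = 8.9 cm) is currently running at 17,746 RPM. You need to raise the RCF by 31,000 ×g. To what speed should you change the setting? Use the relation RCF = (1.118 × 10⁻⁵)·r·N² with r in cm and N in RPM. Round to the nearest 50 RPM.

≈ 25050 RPM

Current RCF = 1.118 × 10⁻⁵ × 8.9 × (17746)² = 1.118 × 10⁻⁵ × 8.9 × 314,920,516 ≈ 31,335.2 × g
Target RCF = 31,335.2 + 31,000 = 62,335.2 × g
N² = 62,335.2 / (9.9502 × 10⁻⁵) = 626,471,830
N ≈ √626,471,830 ≈ 25,029.4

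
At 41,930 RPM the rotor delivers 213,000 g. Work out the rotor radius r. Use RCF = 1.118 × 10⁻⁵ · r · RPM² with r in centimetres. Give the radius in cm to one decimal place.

RCF = 1.118 × 10⁻⁵ × r × N²
213000 = 1.118 × 10⁻⁵ × r × (41930)²
r = 213000 / (1.118 × 10⁻⁵ × 1,758,124,900) = 213000 / 19655.84 ≈ 10.836 cm

10.8 cm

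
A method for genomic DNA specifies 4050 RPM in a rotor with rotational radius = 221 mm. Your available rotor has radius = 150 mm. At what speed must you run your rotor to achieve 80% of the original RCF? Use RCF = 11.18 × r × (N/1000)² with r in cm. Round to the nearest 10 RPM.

4400 RPM

Original rotor: r = 221 mm = 22.1 cm
RCF = 11.18 × r × (N/1000)²
RCF_original = 11.18 × 22.1 × (4.05)² = 11.18 × 22.1 × 16.4025 ≈ 4,052.7 × g
Target RCF = 0.8 × 4,052.7 ≈ 3,242.2 × g
Your rotor: r = 150 mm = 15.0 cm
3,242.2 = 11.18 × 15 × (N/1000)²
(N/1000)² = 3,242.2 / 167.7 = 19.33333
N = 1000 × √19.33333 ≈ 4,397.0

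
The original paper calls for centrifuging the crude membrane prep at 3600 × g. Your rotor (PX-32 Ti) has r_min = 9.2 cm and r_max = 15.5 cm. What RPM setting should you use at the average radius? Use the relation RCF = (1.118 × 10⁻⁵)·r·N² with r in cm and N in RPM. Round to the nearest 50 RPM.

≈ 5100 RPM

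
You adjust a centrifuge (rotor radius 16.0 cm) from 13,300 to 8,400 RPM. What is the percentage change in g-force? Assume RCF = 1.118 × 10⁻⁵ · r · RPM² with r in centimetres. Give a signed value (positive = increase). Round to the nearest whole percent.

-60%

RCF ∝ N², so the ratio is (8400/13300)² = (0.631579)² = 0.3989.
Change = 0.3989 − 1 = -0.6011 → -60.1%.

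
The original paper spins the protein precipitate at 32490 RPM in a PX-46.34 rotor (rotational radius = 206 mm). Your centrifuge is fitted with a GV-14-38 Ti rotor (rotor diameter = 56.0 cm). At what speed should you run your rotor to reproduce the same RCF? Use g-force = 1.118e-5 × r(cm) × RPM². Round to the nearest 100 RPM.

Original rotor: r = 206 mm = 20.6 cm
RCF_original = 1.118 × 10⁻⁵ × 20.6 × (32490)² = 1.118 × 10⁻⁵ × 20.6 × 1,055,600,100 ≈ 243,113.1 × g
Your rotor: r = 56.0 / 2 = 28 cm
243,113.1 = 1.118 × 10⁻⁵ × 28 × N²
N² = 243,113.1 / (31.304 × 10⁻⁵) = 776,619,921
N ≈ √776,619,921 ≈ 27,867.9

27900 RPM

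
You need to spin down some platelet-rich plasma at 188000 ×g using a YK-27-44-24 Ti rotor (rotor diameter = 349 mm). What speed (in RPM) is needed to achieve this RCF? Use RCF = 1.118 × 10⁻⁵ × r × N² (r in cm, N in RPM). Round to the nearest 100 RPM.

r = 349 mm / 2 = 174.5 mm = 17.45 cm
188,000 = 1.118 × 10⁻⁵ × 17.45 × N²
N² = 188,000 / (19.5091 × 10⁻⁵) = 963,652,859
N ≈ √963,652,859 ≈ 31,042.8

≈ 31000 RPM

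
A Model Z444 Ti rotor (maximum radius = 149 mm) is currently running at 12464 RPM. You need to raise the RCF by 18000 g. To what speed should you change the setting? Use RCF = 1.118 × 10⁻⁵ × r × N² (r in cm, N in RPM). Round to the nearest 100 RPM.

r = 149 mm = 14.9 cm
Current RCF = 1.118 × 10⁻⁵ × 14.9 × (12464)² = 1.118 × 10⁻⁵ × 14.9 × 155,351,296 ≈ 25,878.7 × g
Target RCF = 25,878.7 + 18,000 = 43,878.7 × g
N² = 43,878.7 / (16.6582 × 10⁻⁵) = 263,406,010
N ≈ √263,406,010 ≈ 16,229.8

N₂ ≈ 16200 RPM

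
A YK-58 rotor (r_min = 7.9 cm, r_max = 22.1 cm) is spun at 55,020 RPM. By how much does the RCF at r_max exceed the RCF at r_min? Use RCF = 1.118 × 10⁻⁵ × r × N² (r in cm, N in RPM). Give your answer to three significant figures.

481000 g

RCF_max = 1.118 × 10⁻⁵ × 22.1 × (55020)² = 1.118 × 10⁻⁵ × 22.1 × 3,027,200,400 ≈ 747,954.6 × g
RCF_min = 1.118 × 10⁻⁵ × 7.9 × (55020)² = 1.118 × 10⁻⁵ × 7.9 × 3,027,200,400 ≈ 267,368.4 × g
ΔRCF = 747,954.6 − 267,368.4 = 480,586.2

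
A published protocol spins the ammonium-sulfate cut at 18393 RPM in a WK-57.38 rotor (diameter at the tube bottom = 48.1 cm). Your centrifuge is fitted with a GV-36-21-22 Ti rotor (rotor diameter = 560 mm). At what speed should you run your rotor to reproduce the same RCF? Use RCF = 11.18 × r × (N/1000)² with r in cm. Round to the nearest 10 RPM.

Original rotor: r = 48.1 / 2 = 24.05 cm
RCF_original = 11.18 × 24.05 × (18.393)² = 11.18 × 24.05 × 338.302449 ≈ 90,962.4 × g
Your rotor: r = 560 mm / 2 = 280 mm = 28 cm
90,962.4 = 11.18 × 28 × (N/1000)²
(N/1000)² = 90,962.4 / 313.04 = 290.5776
N = 1000 × √290.5776 ≈ 17,046.3

17050 RPM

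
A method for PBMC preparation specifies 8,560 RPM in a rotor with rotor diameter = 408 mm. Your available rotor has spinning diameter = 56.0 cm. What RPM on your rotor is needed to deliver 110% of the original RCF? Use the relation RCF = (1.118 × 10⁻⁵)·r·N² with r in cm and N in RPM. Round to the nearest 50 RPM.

Original rotor: r = 408 mm / 2 = 204 mm = 20.4 cm
RCF_original = 1.118 × 10⁻⁵ × 20.4 × (8560)² = 1.118 × 10⁻⁵ × 20.4 × 73,273,600 ≈ 16,711.7 × g
Target RCF = 1.1 × 16,711.7 ≈ 18,382.9 × g
Your rotor: r = 56.0 / 2 = 28 cm
18,382.9 = 1.118 × 10⁻⁵ × 28 × N²
N² = 18,382.9 / (31.304 × 10⁻⁵) = 58,723,805
N ≈ √58,723,805 ≈ 7,663.1

7650 RPM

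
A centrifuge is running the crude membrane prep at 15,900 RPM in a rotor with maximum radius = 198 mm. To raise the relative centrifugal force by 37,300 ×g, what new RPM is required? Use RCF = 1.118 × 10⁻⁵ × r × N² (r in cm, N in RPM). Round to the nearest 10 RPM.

N₂ ≈ 20530 RPM

r = 198 mm = 19.8 cm
Current RCF = 1.118 × 10⁻⁵ × 19.8 × (15900)² = 1.118 × 10⁻⁵ × 19.8 × 252,810,000 ≈ 55,963 × g
Target RCF = 55,963 + 37,300 = 93,263 × g
N² = 93,263 / (22.1364 × 10⁻⁵) = 421,310,602
N ≈ √421,310,602 ≈ 20,525.9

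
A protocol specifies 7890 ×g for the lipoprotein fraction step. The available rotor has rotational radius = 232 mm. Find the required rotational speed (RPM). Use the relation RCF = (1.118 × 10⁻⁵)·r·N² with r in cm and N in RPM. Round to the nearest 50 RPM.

5500 RPM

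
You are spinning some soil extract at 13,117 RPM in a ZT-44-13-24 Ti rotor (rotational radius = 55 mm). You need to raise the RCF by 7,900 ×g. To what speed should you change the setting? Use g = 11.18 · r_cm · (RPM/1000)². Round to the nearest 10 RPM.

r = 55 mm = 5.5 cm
Current RCF = 11.18 × 5.5 × (13.117)² = 11.18 × 5.5 × 172.055689 ≈ 10,579.7 × g
Target RCF = 10,579.7 + 7,900 = 18,479.7 × g
(N/1000)² = 18,479.7 / 61.49 = 300.5318
N = 1000 × √300.5318 ≈ 17,335.9

17340 RPM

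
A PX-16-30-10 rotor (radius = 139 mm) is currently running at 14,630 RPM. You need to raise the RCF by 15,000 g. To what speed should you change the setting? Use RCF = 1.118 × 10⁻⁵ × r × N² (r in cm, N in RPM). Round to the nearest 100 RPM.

N₂ ≈ 17600 RPM

r = 139 mm = 13.9 cm
Current RCF = 1.118 × 10⁻⁵ × 13.9 × (14630)² = 1.118 × 10⁻⁵ × 13.9 × 214,036,900 ≈ 33,261.8 × g
Target RCF = 33,261.8 + 15,000 = 48,261.8 × g
N² = 48,261.8 / (15.5402 × 10⁻⁵) = 310,560,997
N ≈ √310,560,997 ≈ 17,622.7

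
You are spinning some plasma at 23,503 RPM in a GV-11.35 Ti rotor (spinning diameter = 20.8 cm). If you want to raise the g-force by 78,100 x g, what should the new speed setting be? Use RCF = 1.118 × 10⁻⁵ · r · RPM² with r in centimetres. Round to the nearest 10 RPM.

34990 RPM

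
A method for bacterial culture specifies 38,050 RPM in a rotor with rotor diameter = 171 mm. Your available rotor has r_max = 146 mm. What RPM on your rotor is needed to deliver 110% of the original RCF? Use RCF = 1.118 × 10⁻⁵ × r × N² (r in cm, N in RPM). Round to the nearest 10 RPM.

30540 RPM

Original rotor: r = 171 mm / 2 = 85.5 mm = 8.55 cm
RCF_original = 1.118 × 10⁻⁵ × 8.55 × (38050)² = 1.118 × 10⁻⁵ × 8.55 × 1,447,802,500 ≈ 138,394 × g
Target RCF = 1.1 × 138,394 ≈ 152,233.4 × g
Your rotor: r = 146 mm = 14.6 cm
152,233.4 = 1.118 × 10⁻⁵ × 14.6 × N²
N² = 152,233.4 / (16.3228 × 10⁻⁵) = 932,642,684
N ≈ √932,642,684 ≈ 30,539.2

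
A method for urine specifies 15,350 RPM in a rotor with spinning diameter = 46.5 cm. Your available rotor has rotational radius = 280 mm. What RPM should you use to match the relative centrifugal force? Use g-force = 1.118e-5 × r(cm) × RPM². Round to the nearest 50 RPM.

Original rotor: r = 46.5 / 2 = 23.25 cm
RCF_original = 1.118 × 10⁻⁵ × 23.25 × (15350)² = 1.118 × 10⁻⁵ × 23.25 × 235,622,500 ≈ 61,246.5 × g
Your rotor: r = 280 mm = 28.0 cm
61,246.5 = 1.118 × 10⁻⁵ × 28 × N²
N² = 61,246.5 / (31.304 × 10⁻⁵) = 195,650,716
N ≈ √195,650,716 ≈ 13,987.5

≈ 14000 RPM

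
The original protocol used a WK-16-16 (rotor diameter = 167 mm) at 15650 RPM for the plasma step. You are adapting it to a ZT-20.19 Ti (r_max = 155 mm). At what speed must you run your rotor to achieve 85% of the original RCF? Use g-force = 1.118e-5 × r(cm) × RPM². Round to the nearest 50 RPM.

10600 RPM

Original rotor: r = 167 mm / 2 = 83.5 mm = 8.35 cm
RCF = 1.118 × 10⁻⁵ × r × N²
RCF_original = 1.118 × 10⁻⁵ × 8.35 × (15650)² = 1.118 × 10⁻⁵ × 8.35 × 244,922,500 ≈ 22,864.3 × g
Target RCF = 0.85 × 22,864.3 ≈ 19,434.7 × g
Your rotor: r = 155 mm = 15.5 cm
19,434.7 = 1.118 × 10⁻⁵ × 15.5 × N²
N² = 19,434.7 / (17.329 × 10⁻⁵) = 112,151,307
N ≈ √112,151,307 ≈ 10,590.2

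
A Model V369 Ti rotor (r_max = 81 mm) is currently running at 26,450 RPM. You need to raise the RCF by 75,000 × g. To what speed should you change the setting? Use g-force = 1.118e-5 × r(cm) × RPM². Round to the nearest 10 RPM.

r = 81 mm = 8.1 cm
Current RCF = 1.118 × 10⁻⁵ × 8.1 × (26450)² = 1.118 × 10⁻⁵ × 8.1 × 699,602,500 ≈ 63,354.6 × g
Target RCF = 63,354.6 + 75,000 = 138,354.6 × g
N² = 138,354.6 / (9.0558 × 10⁻⁵) = 1,527,800,967
N ≈ √1,527,800,967 ≈ 39,087.1

≈ 39090 RPM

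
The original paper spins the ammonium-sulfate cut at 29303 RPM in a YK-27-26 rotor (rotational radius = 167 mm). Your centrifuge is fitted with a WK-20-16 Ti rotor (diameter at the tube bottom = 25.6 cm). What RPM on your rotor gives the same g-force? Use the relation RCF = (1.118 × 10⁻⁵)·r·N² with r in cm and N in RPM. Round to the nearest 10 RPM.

Original rotor: r = 167 mm = 16.7 cm
RCF_original = 1.118 × 10⁻⁵ × 16.7 × (29303)² = 1.118 × 10⁻⁵ × 16.7 × 858,665,809 ≈ 160,318.1 × g
Your rotor: r = 25.6 / 2 = 12.8 cm
160,318.1 = 1.118 × 10⁻⁵ × 12.8 × N²
N² = 160,318.1 / (14.3104 × 10⁻⁵) = 1,120,290,837
N ≈ √1,120,290,837 ≈ 33,470.7

33470 RPM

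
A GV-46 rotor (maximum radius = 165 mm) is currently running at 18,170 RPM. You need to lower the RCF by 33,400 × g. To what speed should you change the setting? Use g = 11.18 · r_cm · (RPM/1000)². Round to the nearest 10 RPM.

r = 165 mm = 16.5 cm
Current RCF = 11.18 × 16.5 × (18.17)² = 11.18 × 16.5 × 330.1489 ≈ 60,902.6 × g
Target RCF = 60,902.6 − 33,400 = 27,502.6 × g
(N/1000)² = 27,502.6 / 184.47 = 149.0898
N = 1000 × √149.0898 ≈ 12,210.2

N₂ ≈ 12210 RPM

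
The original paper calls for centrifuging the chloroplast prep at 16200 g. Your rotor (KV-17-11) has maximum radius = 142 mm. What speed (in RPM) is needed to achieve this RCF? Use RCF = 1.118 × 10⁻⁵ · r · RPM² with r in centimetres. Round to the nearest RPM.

10102 RPM

r = 142 mm = 14.2 cm
16,200 = 1.118 × 10⁻⁵ × 14.2 × N²
N² = 16,200 / (15.8756 × 10⁻⁵) = 102,043,387
N ≈ √102,043,387 ≈ 10,101.7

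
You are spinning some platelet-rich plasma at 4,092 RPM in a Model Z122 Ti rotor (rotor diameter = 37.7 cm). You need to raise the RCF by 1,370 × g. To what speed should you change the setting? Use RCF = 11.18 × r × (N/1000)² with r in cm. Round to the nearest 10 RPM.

r = 37.7 / 2 = 18.85 cm
Current RCF = 11.18 × 18.85 × (4.092)² = 11.18 × 18.85 × 16.744464 ≈ 3,528.8 × g
Target RCF = 3,528.8 + 1,370 = 4,898.8 × g
(N/1000)² = 4,898.8 / 210.743 = 23.24537
N = 1000 × √23.24537 ≈ 4,821.3

≈ 4820 RPM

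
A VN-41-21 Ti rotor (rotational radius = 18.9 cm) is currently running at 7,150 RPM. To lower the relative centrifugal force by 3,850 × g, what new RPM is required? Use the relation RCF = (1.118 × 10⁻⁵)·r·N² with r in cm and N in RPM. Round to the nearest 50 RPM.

Current RCF = 1.118 × 10⁻⁵ × 18.9 × (7150)² = 1.118 × 10⁻⁵ × 18.9 × 51,122,500 ≈ 10,802.3 × g
Target RCF = 10,802.3 − 3,850 = 6,952.3 × g
N² = 6,952.3 / (21.1302 × 10⁻⁵) = 32,902,197
N ≈ √32,902,197 ≈ 5,736.0

≈ 5750 RPM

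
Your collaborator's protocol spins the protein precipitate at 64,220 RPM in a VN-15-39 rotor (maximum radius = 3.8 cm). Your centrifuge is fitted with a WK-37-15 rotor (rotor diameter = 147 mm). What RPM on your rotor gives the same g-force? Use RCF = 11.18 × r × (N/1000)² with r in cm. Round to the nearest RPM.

46176 RPM

RCF_original = 11.18 × 3.8 × (64.22)² = 11.18 × 3.8 × 4,124.2084 ≈ 175,212.9 × g
Your rotor: r = 147 mm / 2 = 73.5 mm = 7.35 cm
175,212.9 = 11.18 × 7.35 × (N/1000)²
(N/1000)² = 175,212.9 / 82.173 = 2132.244
N = 1000 × √2132.244 ≈ 46,176.2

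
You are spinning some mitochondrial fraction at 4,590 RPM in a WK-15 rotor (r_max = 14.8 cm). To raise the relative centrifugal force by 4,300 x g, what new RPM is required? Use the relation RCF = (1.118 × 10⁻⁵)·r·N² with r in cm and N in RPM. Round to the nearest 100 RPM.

Current RCF = 1.118 × 10⁻⁵ × 14.8 × (4590)² = 1.118 × 10⁻⁵ × 14.8 × 21,068,100 ≈ 3,486 × g
Target RCF = 3,486 + 4,300 = 7,786 × g
N² = 7,786 / (16.5464 × 10⁻⁵) = 47,055,553
N ≈ √47,055,553 ≈ 6,859.7

≈ 6900 RPM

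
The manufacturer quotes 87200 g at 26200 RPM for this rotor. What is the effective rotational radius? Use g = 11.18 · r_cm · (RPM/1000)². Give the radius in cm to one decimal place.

87200 = 11.18 × r × (26.2)²
r = 87200 / (11.18 × 686.44) = 87200 / 7674.399 ≈ 11.362 cm

r ≈ 11.4 cm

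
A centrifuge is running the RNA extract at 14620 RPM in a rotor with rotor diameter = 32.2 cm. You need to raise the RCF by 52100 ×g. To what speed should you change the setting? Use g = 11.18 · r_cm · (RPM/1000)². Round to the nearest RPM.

N₂ ≈ 22432 RPM

r = 32.2 / 2 = 16.1 cm
Current RCF = 11.18 × 16.1 × (14.62)² = 11.18 × 16.1 × 213.7444 ≈ 38,473.6 × g
Target RCF = 38,473.6 + 52,100 = 90,573.6 × g
(N/1000)² = 90,573.6 / 179.998 = 503.1923
N = 1000 × √503.1923 ≈ 22,431.9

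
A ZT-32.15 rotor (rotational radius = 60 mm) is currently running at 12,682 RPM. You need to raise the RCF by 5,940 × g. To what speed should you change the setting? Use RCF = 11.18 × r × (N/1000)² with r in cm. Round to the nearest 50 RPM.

≈ 15800 RPM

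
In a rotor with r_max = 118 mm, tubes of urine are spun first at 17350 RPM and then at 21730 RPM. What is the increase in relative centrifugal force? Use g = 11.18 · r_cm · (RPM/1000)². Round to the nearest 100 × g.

22600 × g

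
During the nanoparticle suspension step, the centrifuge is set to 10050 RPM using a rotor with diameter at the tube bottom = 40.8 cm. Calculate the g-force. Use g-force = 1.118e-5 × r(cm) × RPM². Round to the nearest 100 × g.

r = 40.8 / 2 = 20.4 cm
RCF = 1.118 × 10⁻⁵ × 20.4 × (10050)² = 1.118 × 10⁻⁵ × 20.4 × 101,002,500 ≈ 23,035.8 × g

23000 × g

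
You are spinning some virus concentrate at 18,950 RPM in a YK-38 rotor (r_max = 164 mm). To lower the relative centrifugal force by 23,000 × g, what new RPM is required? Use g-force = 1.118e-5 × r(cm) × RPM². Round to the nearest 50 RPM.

≈ 15300 RPM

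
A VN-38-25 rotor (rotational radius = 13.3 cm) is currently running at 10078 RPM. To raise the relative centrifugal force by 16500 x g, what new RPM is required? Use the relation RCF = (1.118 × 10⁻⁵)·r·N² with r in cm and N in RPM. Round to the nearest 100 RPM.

Current RCF = 1.118 × 10⁻⁵ × 13.3 × (10078)² = 1.118 × 10⁻⁵ × 13.3 × 101,566,084 ≈ 15,102.3 × g
Target RCF = 15,102.3 + 16,500 = 31,602.3 × g
N² = 31,602.3 / (14.8694 × 10⁻⁵) = 212,532,449
N ≈ √212,532,449 ≈ 14,578.5

14600 RPM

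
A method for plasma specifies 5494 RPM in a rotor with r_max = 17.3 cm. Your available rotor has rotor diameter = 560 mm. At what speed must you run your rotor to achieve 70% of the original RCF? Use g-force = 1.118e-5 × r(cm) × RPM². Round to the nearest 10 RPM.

RCF_original = 1.118 × 10⁻⁵ × 17.3 × (5494)² = 1.118 × 10⁻⁵ × 17.3 × 30,184,036 ≈ 5,838 × g
Target RCF = 0.7 × 5,838 ≈ 4,086.6 × g
Your rotor: r = 560 mm / 2 = 280 mm = 28 cm
4,086.6 = 1.118 × 10⁻⁵ × 28 × N²
N² = 4,086.6 / (31.304 × 10⁻⁵) = 13,054,562
N ≈ √13,054,562 ≈ 3,613.1

≈ 3610 RPM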